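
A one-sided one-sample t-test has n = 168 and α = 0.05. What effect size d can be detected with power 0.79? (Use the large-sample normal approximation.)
d ≈ 0.19

Minimum detectable effect (one-sample t-test, normal approximation):
d = (z_α + z_β) / √n
d = (1.645 + 0.806) / √168
d = 2.451 / 12.961
d ≈ 0.19

By Cohen's convention (0.2 small / 0.5 medium / 0.8 large): very small effect.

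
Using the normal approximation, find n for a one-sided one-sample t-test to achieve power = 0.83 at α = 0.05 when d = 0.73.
n = 13

Sample size formula (one-sample t-test, normal approximation):
n = ((z_α + z_β) / d)²

z_α = 1.645 (for α = 0.05, one-sided)
z_β = 0.954 (for power = 0.83)
d = 0.73

n = ((1.645 + 0.954) / 0.73)²
n = (3.560)²
n ≈ 12.67
Round up to the next whole number: n = 13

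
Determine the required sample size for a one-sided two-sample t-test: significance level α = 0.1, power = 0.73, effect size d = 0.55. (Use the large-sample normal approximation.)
n = 24 per group

Sample size formula (two-sample t-test, normal approximation):
n = 2 · ((z_α + z_β) / d)²

z_α = 1.282 (for α = 0.1, one-sided)
z_β = 0.613 (for power = 0.73)
d = 0.55

n = 2 · ((1.282 + 0.613) / 0.55)²
n = 2 · (3.445)²
n ≈ 23.74
Round up to the next whole number: n = 24 per group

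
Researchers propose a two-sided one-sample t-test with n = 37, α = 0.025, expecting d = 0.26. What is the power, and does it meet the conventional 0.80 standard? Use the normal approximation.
Power ≈ 0.25; the study is underpowered (power < 0.80)

Power calculation (one-sample t-test, normal approximation):
z_β = d · √n - z_{α/2}
z_β = 0.26 · √37 - 2.241
z_β = 0.26 · 6.083 - 2.241
z_β = -0.660

Power = Φ(z_β) = Φ(-0.660) ≈ 0.255

Effect size d = 0.26 is small by Cohen's convention (0.2/0.5/0.8).

Threshold: power ≥ 0.80 is conventionally adequate.
Power ≈ 0.25 → the study is underpowered (power < 0.80).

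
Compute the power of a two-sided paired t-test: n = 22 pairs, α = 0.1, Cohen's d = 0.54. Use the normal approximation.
Power ≈ 0.81

Power calculation (paired t-test, normal approximation):
z_β = d · √n - z_{α/2}
z_β = 0.54 · √22 - 1.645
z_β = 0.54 · 4.690 - 1.645
z_β = 0.888

Power = Φ(z_β) = Φ(0.888) ≈ 0.813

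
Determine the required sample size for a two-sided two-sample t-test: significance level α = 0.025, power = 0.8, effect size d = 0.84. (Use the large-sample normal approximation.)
n = 27 per group

Sample size formula (two-sample t-test, normal approximation):
n = 2 · ((z_{α/2} + z_β) / d)²

z_{α/2} = 2.241 (for α = 0.025, two-sided)
z_β = 0.842 (for power = 0.8)
d = 0.84

n = 2 · ((2.241 + 0.842) / 0.84)²
n = 2 · (3.670)²
n ≈ 26.94
Round up to the next whole number: n = 27 per group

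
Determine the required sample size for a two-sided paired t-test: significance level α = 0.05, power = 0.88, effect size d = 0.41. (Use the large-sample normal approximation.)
n = 59 pairs

Sample size formula (paired t-test, normal approximation):
n = ((z_{α/2} + z_β) / d)²

z_{α/2} = 1.960 (for α = 0.05, two-sided)
z_β = 1.175 (for power = 0.88)
d = 0.41

n = ((1.960 + 1.175) / 0.41)²
n = (7.646)²
n ≈ 58.46
Round up to the next whole number: n = 59 pairs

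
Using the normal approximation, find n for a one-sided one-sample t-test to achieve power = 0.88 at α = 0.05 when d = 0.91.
n = 10

Sample size formula (one-sample t-test, normal approximation):
n = ((z_α + z_β) / d)²

z_α = 1.645 (for α = 0.05, one-sided)
z_β = 1.175 (for power = 0.88)
d = 0.91

n = ((1.645 + 1.175) / 0.91)²
n = (3.099)²
n ≈ 9.60
Round up to the next whole number: n = 10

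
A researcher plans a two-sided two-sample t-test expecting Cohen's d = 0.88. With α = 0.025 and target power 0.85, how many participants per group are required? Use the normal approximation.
n = 28 per group

Sample size formula (two-sample t-test, normal approximation):
n = 2 · ((z_{α/2} + z_β) / d)²

z_{α/2} = 2.241 (for α = 0.025, two-sided)
z_β = 1.036 (for power = 0.85)
d = 0.88

n = 2 · ((2.241 + 1.036) / 0.88)²
n = 2 · (3.724)²
n ≈ 27.74
Round up to the next whole number: n = 28 per group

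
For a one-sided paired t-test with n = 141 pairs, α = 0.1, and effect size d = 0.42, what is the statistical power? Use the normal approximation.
Power ≈ 1.00

Power calculation (paired t-test, normal approximation):
z_β = d · √n - z_α
z_β = 0.42 · √141 - 1.282
z_β = 0.42 · 11.874 - 1.282
z_β = 3.706

Power = Φ(z_β) = Φ(3.706) ≈ 1.000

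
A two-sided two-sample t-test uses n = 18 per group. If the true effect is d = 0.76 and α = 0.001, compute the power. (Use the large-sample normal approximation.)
Power ≈ 0.16

Power calculation (two-sample t-test, normal approximation):
z_β = d · √(n/2) - z_{α/2}
z_β = 0.76 · √(18/2) - 3.291
z_β = 0.76 · 3.000 - 3.291
z_β = -1.011

Power = Φ(z_β) = Φ(-1.011) ≈ 0.156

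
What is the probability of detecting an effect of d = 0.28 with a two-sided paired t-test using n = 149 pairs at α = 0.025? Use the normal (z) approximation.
Power ≈ 0.88

Power calculation (paired t-test, normal approximation):
z_β = d · √n - z_{α/2}
z_β = 0.28 · √149 - 2.241
z_β = 0.28 · 12.207 - 2.241
z_β = 1.176

Power = Φ(z_β) = Φ(1.176) ≈ 0.880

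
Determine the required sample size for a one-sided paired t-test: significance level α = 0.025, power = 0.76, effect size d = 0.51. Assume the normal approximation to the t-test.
n = 28 pairs

Sample size formula (paired t-test, normal approximation):
n = ((z_α + z_β) / d)²

z_α = 1.960 (for α = 0.025, one-sided)
z_β = 0.706 (for power = 0.76)
d = 0.51

n = ((1.960 + 0.706) / 0.51)²
n = (5.227)²
n ≈ 27.32
Round up to the next whole number: n = 28 pairs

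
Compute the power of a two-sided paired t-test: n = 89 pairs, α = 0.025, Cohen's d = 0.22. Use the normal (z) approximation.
Power ≈ 0.43

Power calculation (paired t-test, normal approximation):
z_β = d · √n - z_{α/2}
z_β = 0.22 · √89 - 2.241
z_β = 0.22 · 9.434 - 2.241
z_β = -0.166

Power = Φ(z_β) = Φ(-0.166) ≈ 0.434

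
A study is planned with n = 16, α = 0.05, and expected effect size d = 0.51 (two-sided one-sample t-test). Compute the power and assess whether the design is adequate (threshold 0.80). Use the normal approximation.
Power ≈ 0.53; the study is underpowered (power < 0.80)

Power calculation (one-sample t-test, normal approximation):
z_β = d · √n - z_{α/2}
z_β = 0.51 · √16 - 1.960
z_β = 0.51 · 4.000 - 1.960
z_β = 0.080

Power = Φ(z_β) = Φ(0.080) ≈ 0.532

Effect size d = 0.51 is medium by Cohen's convention (0.2/0.5/0.8).

Threshold: power ≥ 0.80 is conventionally adequate.
Power ≈ 0.53 → the study is underpowered (power < 0.80).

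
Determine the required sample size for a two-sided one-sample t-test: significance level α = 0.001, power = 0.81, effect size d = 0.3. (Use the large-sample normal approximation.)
n = 194

Sample size formula (one-sample t-test, normal approximation):
n = ((z_{α/2} + z_β) / d)²

z_{α/2} = 3.291 (for α = 0.001, two-sided)
z_β = 0.878 (for power = 0.81)
d = 0.3

n = ((3.291 + 0.878) / 0.3)²
n = (13.897)²
n ≈ 193.13
Round up to the next whole number: n = 194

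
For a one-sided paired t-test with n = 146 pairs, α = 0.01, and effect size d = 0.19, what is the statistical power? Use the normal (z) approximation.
Power ≈ 0.49

Power calculation (paired t-test, normal approximation):
z_β = d · √n - z_α
z_β = 0.19 · √146 - 2.326
z_β = 0.19 · 12.083 - 2.326
z_β = -0.031

Power = Φ(z_β) = Φ(-0.031) ≈ 0.488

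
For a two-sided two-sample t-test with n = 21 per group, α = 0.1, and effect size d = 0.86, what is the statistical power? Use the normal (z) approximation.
Power ≈ 0.87

Power calculation (two-sample t-test, normal approximation):
z_β = d · √(n/2) - z_{α/2}
z_β = 0.86 · √(21/2) - 1.645
z_β = 0.86 · 3.240 - 1.645
z_β = 1.142

Power = Φ(z_β) = Φ(1.142) ≈ 0.873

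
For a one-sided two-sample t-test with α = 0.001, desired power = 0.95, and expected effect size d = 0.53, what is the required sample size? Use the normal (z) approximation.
n = 160 per group

Sample size formula (two-sample t-test, normal approximation):
n = 2 · ((z_α + z_β) / d)²

z_α = 3.090 (for α = 0.001, one-sided)
z_β = 1.645 (for power = 0.95)
d = 0.53

n = 2 · ((3.090 + 1.645) / 0.53)²
n = 2 · (8.934)²
n ≈ 159.63
Round up to the next whole number: n = 160 per group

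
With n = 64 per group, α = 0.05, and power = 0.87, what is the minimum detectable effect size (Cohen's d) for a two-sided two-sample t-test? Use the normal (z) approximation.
d ≈ 0.55

Minimum detectable effect (two-sample t-test, normal approximation):
d = (z_{α/2} + z_β) / √(n/2)
d = (1.960 + 1.126) / √(64/2)
d = 3.086 / 5.657
d ≈ 0.55

By Cohen's convention (0.2 small / 0.5 medium / 0.8 large): medium effect.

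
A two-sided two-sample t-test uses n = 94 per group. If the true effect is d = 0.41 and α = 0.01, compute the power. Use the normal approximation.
Power ≈ 0.59

Power calculation (two-sample t-test, normal approximation):
z_β = d · √(n/2) - z_{α/2}
z_β = 0.41 · √(94/2) - 2.576
z_β = 0.41 · 6.856 - 2.576
z_β = 0.235

Power = Φ(z_β) = Φ(0.235) ≈ 0.593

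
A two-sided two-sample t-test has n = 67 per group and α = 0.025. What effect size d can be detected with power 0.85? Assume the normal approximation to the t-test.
d ≈ 0.57

Minimum detectable effect (two-sample t-test, normal approximation):
d = (z_{α/2} + z_β) / √(n/2)
d = (2.241 + 1.036) / √(67/2)
d = 3.278 / 5.788
d ≈ 0.57

By Cohen's convention (0.2 small / 0.5 medium / 0.8 large): medium effect.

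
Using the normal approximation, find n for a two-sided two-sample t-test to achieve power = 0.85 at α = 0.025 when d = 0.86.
n = 30 per group

Sample size formula (two-sample t-test, normal approximation):
n = 2 · ((z_{α/2} + z_β) / d)²

z_{α/2} = 2.241 (for α = 0.025, two-sided)
z_β = 1.036 (for power = 0.85)
d = 0.86

n = 2 · ((2.241 + 1.036) / 0.86)²
n = 2 · (3.810)²
n ≈ 29.03
Round up to the next whole number: n = 30 per group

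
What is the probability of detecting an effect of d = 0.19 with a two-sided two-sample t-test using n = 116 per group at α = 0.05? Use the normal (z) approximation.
Power ≈ 0.30

Power calculation (two-sample t-test, normal approximation):
z_β = d · √(n/2) - z_{α/2}
z_β = 0.19 · √(116/2) - 1.960
z_β = 0.19 · 7.616 - 1.960
z_β = -0.513

Power = Φ(z_β) = Φ(-0.513) ≈ 0.304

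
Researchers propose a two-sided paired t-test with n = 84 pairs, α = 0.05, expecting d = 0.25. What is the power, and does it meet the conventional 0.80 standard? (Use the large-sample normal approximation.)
Power ≈ 0.63; the study is underpowered (power < 0.80)

Power calculation (paired t-test, normal approximation):
z_β = d · √n - z_{α/2}
z_β = 0.25 · √84 - 1.960
z_β = 0.25 · 9.165 - 1.960
z_β = 0.331

Power = Φ(z_β) = Φ(0.331) ≈ 0.630

Effect size d = 0.25 is small by Cohen's convention (0.2/0.5/0.8).

Threshold: power ≥ 0.80 is conventionally adequate.
Power ≈ 0.63 → the study is underpowered (power < 0.80).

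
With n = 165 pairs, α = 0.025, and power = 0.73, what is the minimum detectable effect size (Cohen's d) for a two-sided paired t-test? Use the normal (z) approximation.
d ≈ 0.22

Minimum detectable effect (paired t-test, normal approximation):
d = (z_{α/2} + z_β) / √n
d = (2.241 + 0.613) / √165
d = 2.854 / 12.845
d ≈ 0.22

By Cohen's convention (0.2 small / 0.5 medium / 0.8 large): small effect.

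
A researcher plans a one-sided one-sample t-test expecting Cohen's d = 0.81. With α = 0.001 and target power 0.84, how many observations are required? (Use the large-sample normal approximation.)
n = 26

Sample size formula (one-sample t-test, normal approximation):
n = ((z_α + z_β) / d)²

z_α = 3.090 (for α = 0.001, one-sided)
z_β = 0.994 (for power = 0.84)
d = 0.81

n = ((3.090 + 0.994) / 0.81)²
n = (5.042)²
n ≈ 25.42
Round up to the next whole number: n = 26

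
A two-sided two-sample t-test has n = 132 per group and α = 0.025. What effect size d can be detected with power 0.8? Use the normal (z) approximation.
d ≈ 0.38

Minimum detectable effect (two-sample t-test, normal approximation):
d = (z_{α/2} + z_β) / √(n/2)
d = (2.241 + 0.842) / √(132/2)
d = 3.083 / 8.124
d ≈ 0.38

By Cohen's convention (0.2 small / 0.5 medium / 0.8 large): small effect.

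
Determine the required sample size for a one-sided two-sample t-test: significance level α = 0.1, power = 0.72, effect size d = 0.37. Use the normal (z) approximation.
n = 51 per group

Sample size formula (two-sample t-test, normal approximation):
n = 2 · ((z_α + z_β) / d)²

z_α = 1.282 (for α = 0.1, one-sided)
z_β = 0.583 (for power = 0.72)
d = 0.37

n = 2 · ((1.282 + 0.583) / 0.37)²
n = 2 · (5.041)²
n ≈ 50.82
Round up to the next whole number: n = 51 per group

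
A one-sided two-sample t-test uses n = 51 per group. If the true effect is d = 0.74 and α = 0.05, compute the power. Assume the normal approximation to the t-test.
Power ≈ 0.98

Power calculation (two-sample t-test, normal approximation):
z_β = d · √(n/2) - z_α
z_β = 0.74 · √(51/2) - 1.645
z_β = 0.74 · 5.050 - 1.645
z_β = 2.092

Power = Φ(z_β) = Φ(2.092) ≈ 0.982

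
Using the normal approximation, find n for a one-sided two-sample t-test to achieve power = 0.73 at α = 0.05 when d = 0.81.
n = 16 per group

Sample size formula (two-sample t-test, normal approximation):
n = 2 · ((z_α + z_β) / d)²

z_α = 1.645 (for α = 0.05, one-sided)
z_β = 0.613 (for power = 0.73)
d = 0.81

n = 2 · ((1.645 + 0.613) / 0.81)²
n = 2 · (2.788)²
n ≈ 15.55
Round up to the next whole number: n = 16 per group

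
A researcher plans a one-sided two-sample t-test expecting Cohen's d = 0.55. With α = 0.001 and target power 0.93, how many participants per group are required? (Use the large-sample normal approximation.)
n = 138 per group

Sample size formula (two-sample t-test, normal approximation):
n = 2 · ((z_α + z_β) / d)²

z_α = 3.090 (for α = 0.001, one-sided)
z_β = 1.476 (for power = 0.93)
d = 0.55

n = 2 · ((3.090 + 1.476) / 0.55)²
n = 2 · (8.302)²
n ≈ 137.85
Round up to the next whole number: n = 138 per group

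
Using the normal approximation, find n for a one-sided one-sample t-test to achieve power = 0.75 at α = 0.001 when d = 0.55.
n = 47

Sample size formula (one-sample t-test, normal approximation):
n = ((z_α + z_β) / d)²

z_α = 3.090 (for α = 0.001, one-sided)
z_β = 0.674 (for power = 0.75)
d = 0.55

n = ((3.090 + 0.674) / 0.55)²
n = (6.844)²
n ≈ 46.84
Round up to the next whole number: n = 47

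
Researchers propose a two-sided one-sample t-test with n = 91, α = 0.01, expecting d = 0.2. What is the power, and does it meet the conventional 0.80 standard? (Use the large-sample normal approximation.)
Power ≈ 0.25; the study is underpowered (power < 0.80)

Power calculation (one-sample t-test, normal approximation):
z_β = d · √n - z_{α/2}
z_β = 0.2 · √91 - 2.576
z_β = 0.2 · 9.539 - 2.576
z_β = -0.668

Power = Φ(z_β) = Φ(-0.668) ≈ 0.252

Effect size d = 0.2 is small by Cohen's convention (0.2/0.5/0.8).

Threshold: power ≥ 0.80 is conventionally adequate.
Power ≈ 0.25 → the study is underpowered (power < 0.80).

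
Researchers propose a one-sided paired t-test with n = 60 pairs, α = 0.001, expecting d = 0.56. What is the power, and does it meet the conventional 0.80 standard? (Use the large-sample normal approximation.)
Power ≈ 0.89; the study is adequately powered (power ≥ 0.80)

Power calculation (paired t-test, normal approximation):
z_β = d · √n - z_α
z_β = 0.56 · √60 - 3.090
z_β = 0.56 · 7.746 - 3.090
z_β = 1.248

Power = Φ(z_β) = Φ(1.248) ≈ 0.894

Effect size d = 0.56 is medium by Cohen's convention (0.2/0.5/0.8).

Threshold: power ≥ 0.80 is conventionally adequate.
Power ≈ 0.89 → the study is adequately powered (power ≥ 0.80).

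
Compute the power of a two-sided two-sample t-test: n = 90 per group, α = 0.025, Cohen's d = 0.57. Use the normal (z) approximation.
Power ≈ 0.94

Power calculation (two-sample t-test, normal approximation):
z_β = d · √(n/2) - z_{α/2}
z_β = 0.57 · √(90/2) - 2.241
z_β = 0.57 · 6.708 - 2.241
z_β = 1.582

Power = Φ(z_β) = Φ(1.582) ≈ 0.943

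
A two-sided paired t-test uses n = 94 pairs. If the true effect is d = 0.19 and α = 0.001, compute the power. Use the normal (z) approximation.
Power ≈ 0.07

Power calculation (paired t-test, normal approximation):
z_β = d · √n - z_{α/2}
z_β = 0.19 · √94 - 3.291
z_β = 0.19 · 9.695 - 3.291
z_β = -1.448

Power = Φ(z_β) = Φ(-1.448) ≈ 0.074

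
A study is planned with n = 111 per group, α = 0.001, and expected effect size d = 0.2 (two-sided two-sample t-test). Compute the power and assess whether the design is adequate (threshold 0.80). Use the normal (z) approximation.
Power ≈ 0.04; the study is underpowered (power < 0.80)

Power calculation (two-sample t-test, normal approximation):
z_β = d · √(n/2) - z_{α/2}
z_β = 0.2 · √(111/2) - 3.291
z_β = 0.2 · 7.450 - 3.291
z_β = -1.801

Power = Φ(z_β) = Φ(-1.801) ≈ 0.036

Effect size d = 0.2 is small by Cohen's convention (0.2/0.5/0.8).

Threshold: power ≥ 0.80 is conventionally adequate.
Power ≈ 0.04 → the study is underpowered (power < 0.80).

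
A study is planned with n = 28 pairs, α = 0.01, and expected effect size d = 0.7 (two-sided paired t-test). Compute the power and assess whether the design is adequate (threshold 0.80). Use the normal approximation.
Power ≈ 0.87; the study is adequately powered (power ≥ 0.80)

Power calculation (paired t-test, normal approximation):
z_β = d · √n - z_{α/2}
z_β = 0.7 · √28 - 2.576
z_β = 0.7 · 5.292 - 2.576
z_β = 1.128

Power = Φ(z_β) = Φ(1.128) ≈ 0.870

Effect size d = 0.7 is medium by Cohen's convention (0.2/0.5/0.8).

Threshold: power ≥ 0.80 is conventionally adequate.
Power ≈ 0.87 → the study is adequately powered (power ≥ 0.80).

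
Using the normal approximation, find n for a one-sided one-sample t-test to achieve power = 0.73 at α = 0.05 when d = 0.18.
n = 158

Sample size formula (one-sample t-test, normal approximation):
n = ((z_α + z_β) / d)²

z_α = 1.645 (for α = 0.05, one-sided)
z_β = 0.613 (for power = 0.73)
d = 0.18

n = ((1.645 + 0.613) / 0.18)²
n = (12.544)²
n ≈ 157.35
Round up to the next whole number: n = 158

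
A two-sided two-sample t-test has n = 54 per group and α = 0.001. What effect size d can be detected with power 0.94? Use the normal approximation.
d ≈ 0.93

Minimum detectable effect (two-sample t-test, normal approximation):
d = (z_{α/2} + z_β) / √(n/2)
d = (3.291 + 1.555) / √(54/2)
d = 4.845 / 5.196
d ≈ 0.93

By Cohen's convention (0.2 small / 0.5 medium / 0.8 large): large effect.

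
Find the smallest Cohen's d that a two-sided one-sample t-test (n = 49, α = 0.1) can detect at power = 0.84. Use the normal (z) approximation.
d ≈ 0.38

Minimum detectable effect (one-sample t-test, normal approximation):
d = (z_{α/2} + z_β) / √n
d = (1.645 + 0.994) / √49
d = 2.639 / 7.000
d ≈ 0.38

By Cohen's convention (0.2 small / 0.5 medium / 0.8 large): small effect.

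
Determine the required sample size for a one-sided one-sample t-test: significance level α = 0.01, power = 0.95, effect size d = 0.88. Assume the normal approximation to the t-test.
n = 21

Sample size formula (one-sample t-test, normal approximation):
n = ((z_α + z_β) / d)²

z_α = 2.326 (for α = 0.01, one-sided)
z_β = 1.645 (for power = 0.95)
d = 0.88

n = ((2.326 + 1.645) / 0.88)²
n = (4.513)²
n ≈ 20.37
Round up to the next whole number: n = 21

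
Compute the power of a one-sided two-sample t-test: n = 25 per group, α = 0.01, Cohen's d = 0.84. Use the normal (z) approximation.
Power ≈ 0.74

Power calculation (two-sample t-test, normal approximation):
z_β = d · √(n/2) - z_α
z_β = 0.84 · √(25/2) - 2.326
z_β = 0.84 · 3.536 - 2.326
z_β = 0.644

Power = Φ(z_β) = Φ(0.644) ≈ 0.740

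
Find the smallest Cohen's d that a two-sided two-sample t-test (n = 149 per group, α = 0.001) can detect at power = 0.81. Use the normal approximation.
d ≈ 0.48

Minimum detectable effect (two-sample t-test, normal approximation):
d = (z_{α/2} + z_β) / √(n/2)
d = (3.291 + 0.878) / √(149/2)
d = 4.168 / 8.631
d ≈ 0.48

By Cohen's convention (0.2 small / 0.5 medium / 0.8 large): small effect.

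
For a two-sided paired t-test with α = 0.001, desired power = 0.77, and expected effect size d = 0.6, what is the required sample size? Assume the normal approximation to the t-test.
n = 46 pairs

Sample size formula (paired t-test, normal approximation):
n = ((z_{α/2} + z_β) / d)²

z_{α/2} = 3.291 (for α = 0.001, two-sided)
z_β = 0.739 (for power = 0.77)
d = 0.6

n = ((3.291 + 0.739) / 0.6)²
n = (6.717)²
n ≈ 45.12
Round up to the next whole number: n = 46 pairs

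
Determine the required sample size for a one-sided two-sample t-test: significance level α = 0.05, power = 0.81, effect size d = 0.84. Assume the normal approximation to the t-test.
n = 19 per group

Sample size formula (two-sample t-test, normal approximation):
n = 2 · ((z_α + z_β) / d)²

z_α = 1.645 (for α = 0.05, one-sided)
z_β = 0.878 (for power = 0.81)
d = 0.84

n = 2 · ((1.645 + 0.878) / 0.84)²
n = 2 · (3.004)²
n ≈ 18.05
Round up to the next whole number: n = 19 per group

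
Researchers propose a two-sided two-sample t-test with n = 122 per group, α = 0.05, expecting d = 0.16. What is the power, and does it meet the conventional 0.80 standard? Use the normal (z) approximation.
Power ≈ 0.24; the study is underpowered (power < 0.80)

Power calculation (two-sample t-test, normal approximation):
z_β = d · √(n/2) - z_{α/2}
z_β = 0.16 · √(122/2) - 1.960
z_β = 0.16 · 7.810 - 1.960
z_β = -0.710

Power = Φ(z_β) = Φ(-0.710) ≈ 0.239

Effect size d = 0.16 is very small by Cohen's convention (0.2/0.5/0.8).

Threshold: power ≥ 0.80 is conventionally adequate.
Power ≈ 0.24 → the study is underpowered (power < 0.80).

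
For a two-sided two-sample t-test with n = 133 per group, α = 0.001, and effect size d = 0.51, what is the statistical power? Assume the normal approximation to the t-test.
Power ≈ 0.81

Power calculation (two-sample t-test, normal approximation):
z_β = d · √(n/2) - z_{α/2}
z_β = 0.51 · √(133/2) - 3.291
z_β = 0.51 · 8.155 - 3.291
z_β = 0.868

Power = Φ(z_β) = Φ(0.868) ≈ 0.807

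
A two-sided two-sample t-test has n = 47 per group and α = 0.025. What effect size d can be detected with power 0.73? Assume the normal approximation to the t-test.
d ≈ 0.59

Minimum detectable effect (two-sample t-test, normal approximation):
d = (z_{α/2} + z_β) / √(n/2)
d = (2.241 + 0.613) / √(47/2)
d = 2.854 / 4.848
d ≈ 0.59

By Cohen's convention (0.2 small / 0.5 medium / 0.8 large): medium effect.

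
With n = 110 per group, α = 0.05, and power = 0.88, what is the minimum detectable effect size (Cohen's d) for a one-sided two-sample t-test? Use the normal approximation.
d ≈ 0.38

Minimum detectable effect (two-sample t-test, normal approximation):
d = (z_α + z_β) / √(n/2)
d = (1.645 + 1.175) / √(110/2)
d = 2.820 / 7.416
d ≈ 0.38

By Cohen's convention (0.2 small / 0.5 medium / 0.8 large): small effect.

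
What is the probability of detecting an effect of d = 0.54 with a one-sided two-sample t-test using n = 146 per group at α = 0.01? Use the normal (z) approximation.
Power ≈ 0.99

Power calculation (two-sample t-test, normal approximation):
z_β = d · √(n/2) - z_α
z_β = 0.54 · √(146/2) - 2.326
z_β = 0.54 · 8.544 - 2.326
z_β = 2.287

Power = Φ(z_β) = Φ(2.287) ≈ 0.989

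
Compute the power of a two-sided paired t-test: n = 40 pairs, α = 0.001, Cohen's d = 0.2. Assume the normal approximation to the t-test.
Power ≈ 0.02

Power calculation (paired t-test, normal approximation):
z_β = d · √n - z_{α/2}
z_β = 0.2 · √40 - 3.291
z_β = 0.2 · 6.325 - 3.291
z_β = -2.026

Power = Φ(z_β) = Φ(-2.026) ≈ 0.021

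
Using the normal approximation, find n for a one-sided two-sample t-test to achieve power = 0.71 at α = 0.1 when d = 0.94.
n = 8 per group

Sample size formula (two-sample t-test, normal approximation):
n = 2 · ((z_α + z_β) / d)²

z_α = 1.282 (for α = 0.1, one-sided)
z_β = 0.553 (for power = 0.71)
d = 0.94

n = 2 · ((1.282 + 0.553) / 0.94)²
n = 2 · (1.952)²
n ≈ 7.62
Round up to the next whole number: n = 8 per group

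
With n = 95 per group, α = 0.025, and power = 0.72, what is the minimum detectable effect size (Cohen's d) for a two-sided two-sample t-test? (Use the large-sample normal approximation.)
d ≈ 0.41

Minimum detectable effect (two-sample t-test, normal approximation):
d = (z_{α/2} + z_β) / √(n/2)
d = (2.241 + 0.583) / √(95/2)
d = 2.824 / 6.892
d ≈ 0.41

By Cohen's convention (0.2 small / 0.5 medium / 0.8 large): small effect.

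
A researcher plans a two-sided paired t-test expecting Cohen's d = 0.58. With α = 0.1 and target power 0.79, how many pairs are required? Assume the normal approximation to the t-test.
n = 18 pairs

Sample size formula (paired t-test, normal approximation):
n = ((z_{α/2} + z_β) / d)²

z_{α/2} = 1.645 (for α = 0.1, two-sided)
z_β = 0.806 (for power = 0.79)
d = 0.58

n = ((1.645 + 0.806) / 0.58)²
n = (4.226)²
n ≈ 17.86
Round up to the next whole number: n = 18 pairs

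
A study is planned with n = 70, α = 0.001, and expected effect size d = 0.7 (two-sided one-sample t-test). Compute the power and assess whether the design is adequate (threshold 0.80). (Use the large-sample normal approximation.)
Power ≈ 0.99; the study is adequately powered (power ≥ 0.80)

Power calculation (one-sample t-test, normal approximation):
z_β = d · √n - z_{α/2}
z_β = 0.7 · √70 - 3.291
z_β = 0.7 · 8.367 - 3.291
z_β = 2.566

Power = Φ(z_β) = Φ(2.566) ≈ 0.995

Effect size d = 0.7 is medium by Cohen's convention (0.2/0.5/0.8).

Threshold: power ≥ 0.80 is conventionally adequate.
Power ≈ 0.99 → the study is adequately powered (power ≥ 0.80).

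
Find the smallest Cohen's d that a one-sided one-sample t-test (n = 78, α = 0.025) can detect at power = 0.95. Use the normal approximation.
d ≈ 0.41

Minimum detectable effect (one-sample t-test, normal approximation):
d = (z_α + z_β) / √n
d = (1.960 + 1.645) / √78
d = 3.605 / 8.832
d ≈ 0.41

By Cohen's convention (0.2 small / 0.5 medium / 0.8 large): small effect.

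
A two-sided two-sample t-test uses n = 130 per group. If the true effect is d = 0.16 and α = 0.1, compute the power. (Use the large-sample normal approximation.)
Power ≈ 0.36

Power calculation (two-sample t-test, normal approximation):
z_β = d · √(n/2) - z_{α/2}
z_β = 0.16 · √(130/2) - 1.645
z_β = 0.16 · 8.062 - 1.645
z_β = -0.355

Power = Φ(z_β) = Φ(-0.355) ≈ 0.361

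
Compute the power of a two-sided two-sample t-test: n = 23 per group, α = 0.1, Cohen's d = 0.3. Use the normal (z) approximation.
Power ≈ 0.27

Power calculation (two-sample t-test, normal approximation):
z_β = d · √(n/2) - z_{α/2}
z_β = 0.3 · √(23/2) - 1.645
z_β = 0.3 · 3.391 - 1.645
z_β = -0.628

Power = Φ(z_β) = Φ(-0.628) ≈ 0.265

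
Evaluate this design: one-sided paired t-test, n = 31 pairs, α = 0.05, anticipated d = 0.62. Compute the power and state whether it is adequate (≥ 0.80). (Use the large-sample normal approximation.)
Power ≈ 0.96; the study is adequately powered (power ≥ 0.80)

Power calculation (paired t-test, normal approximation):
z_β = d · √n - z_α
z_β = 0.62 · √31 - 1.645
z_β = 0.62 · 5.568 - 1.645
z_β = 1.807

Power = Φ(z_β) = Φ(1.807) ≈ 0.965

Effect size d = 0.62 is medium by Cohen's convention (0.2/0.5/0.8).

Threshold: power ≥ 0.80 is conventionally adequate.
Power ≈ 0.96 → the study is adequately powered (power ≥ 0.80).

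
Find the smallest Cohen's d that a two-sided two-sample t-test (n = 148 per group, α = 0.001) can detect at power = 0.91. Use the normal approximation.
d ≈ 0.54

Minimum detectable effect (two-sample t-test, normal approximation):
d = (z_{α/2} + z_β) / √(n/2)
d = (3.291 + 1.341) / √(148/2)
d = 4.631 / 8.602
d ≈ 0.54

By Cohen's convention (0.2 small / 0.5 medium / 0.8 large): medium effect.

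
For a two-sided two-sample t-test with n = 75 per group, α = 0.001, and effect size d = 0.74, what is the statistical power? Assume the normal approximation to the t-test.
Power ≈ 0.89

Power calculation (two-sample t-test, normal approximation):
z_β = d · √(n/2) - z_{α/2}
z_β = 0.74 · √(75/2) - 3.291
z_β = 0.74 · 6.124 - 3.291
z_β = 1.241

Power = Φ(z_β) = Φ(1.241) ≈ 0.893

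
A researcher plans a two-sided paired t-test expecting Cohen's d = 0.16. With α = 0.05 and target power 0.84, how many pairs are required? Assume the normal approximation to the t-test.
n = 341 pairs

Sample size formula (paired t-test, normal approximation):
n = ((z_{α/2} + z_β) / d)²

z_{α/2} = 1.960 (for α = 0.05, two-sided)
z_β = 0.994 (for power = 0.84)
d = 0.16

n = ((1.960 + 0.994) / 0.16)²
n = (18.463)²
n ≈ 340.88
Round up to the next whole number: n = 341 pairs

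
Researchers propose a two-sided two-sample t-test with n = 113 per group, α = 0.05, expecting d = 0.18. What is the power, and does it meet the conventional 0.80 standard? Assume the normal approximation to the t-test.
Power ≈ 0.27; the study is underpowered (power < 0.80)

Power calculation (two-sample t-test, normal approximation):
z_β = d · √(n/2) - z_{α/2}
z_β = 0.18 · √(113/2) - 1.960
z_β = 0.18 · 7.517 - 1.960
z_β = -0.607

Power = Φ(z_β) = Φ(-0.607) ≈ 0.272

Effect size d = 0.18 is very small by Cohen's convention (0.2/0.5/0.8).

Threshold: power ≥ 0.80 is conventionally adequate.
Power ≈ 0.27 → the study is underpowered (power < 0.80).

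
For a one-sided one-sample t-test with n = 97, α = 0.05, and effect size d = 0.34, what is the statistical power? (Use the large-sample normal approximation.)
Power ≈ 0.96

Power calculation (one-sample t-test, normal approximation):
z_β = d · √n - z_α
z_β = 0.34 · √97 - 1.645
z_β = 0.34 · 9.849 - 1.645
z_β = 1.704

Power = Φ(z_β) = Φ(1.704) ≈ 0.956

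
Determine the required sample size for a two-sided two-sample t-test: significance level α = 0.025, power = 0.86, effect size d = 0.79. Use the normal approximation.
n = 36 per group

Sample size formula (two-sample t-test, normal approximation):
n = 2 · ((z_{α/2} + z_β) / d)²

z_{α/2} = 2.241 (for α = 0.025, two-sided)
z_β = 1.080 (for power = 0.86)
d = 0.79

n = 2 · ((2.241 + 1.080) / 0.79)²
n = 2 · (4.204)²
n ≈ 35.35
Round up to the next whole number: n = 36 per group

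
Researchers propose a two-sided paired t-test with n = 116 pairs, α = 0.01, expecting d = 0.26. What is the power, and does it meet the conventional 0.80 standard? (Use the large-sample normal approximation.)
Power ≈ 0.59; the study is underpowered (power < 0.80)

Power calculation (paired t-test, normal approximation):
z_β = d · √n - z_{α/2}
z_β = 0.26 · √116 - 2.576
z_β = 0.26 · 10.770 - 2.576
z_β = 0.224

Power = Φ(z_β) = Φ(0.224) ≈ 0.589

Effect size d = 0.26 is small by Cohen's convention (0.2/0.5/0.8).

Threshold: power ≥ 0.80 is conventionally adequate.
Power ≈ 0.59 → the study is underpowered (power < 0.80).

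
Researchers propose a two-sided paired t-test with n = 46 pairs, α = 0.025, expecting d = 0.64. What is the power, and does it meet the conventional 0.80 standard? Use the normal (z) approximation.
Power ≈ 0.98; the study is adequately powered (power ≥ 0.80)

Power calculation (paired t-test, normal approximation):
z_β = d · √n - z_{α/2}
z_β = 0.64 · √46 - 2.241
z_β = 0.64 · 6.782 - 2.241
z_β = 2.099

Power = Φ(z_β) = Φ(2.099) ≈ 0.982

Effect size d = 0.64 is medium by Cohen's convention (0.2/0.5/0.8).

Threshold: power ≥ 0.80 is conventionally adequate.
Power ≈ 0.98 → the study is adequately powered (power ≥ 0.80).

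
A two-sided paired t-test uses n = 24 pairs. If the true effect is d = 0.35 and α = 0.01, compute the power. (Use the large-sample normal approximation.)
Power ≈ 0.19

Power calculation (paired t-test, normal approximation):
z_β = d · √n - z_{α/2}
z_β = 0.35 · √24 - 2.576
z_β = 0.35 · 4.899 - 2.576
z_β = -0.861

Power = Φ(z_β) = Φ(-0.861) ≈ 0.195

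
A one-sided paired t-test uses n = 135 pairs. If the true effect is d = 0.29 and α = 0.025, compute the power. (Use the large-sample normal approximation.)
Power ≈ 0.92

Power calculation (paired t-test, normal approximation):
z_β = d · √n - z_α
z_β = 0.29 · √135 - 1.960
z_β = 0.29 · 11.619 - 1.960
z_β = 1.410

Power = Φ(z_β) = Φ(1.410) ≈ 0.921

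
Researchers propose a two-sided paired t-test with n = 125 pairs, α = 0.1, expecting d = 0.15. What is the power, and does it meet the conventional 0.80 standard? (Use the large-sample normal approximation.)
Power ≈ 0.51; the study is underpowered (power < 0.80)

Power calculation (paired t-test, normal approximation):
z_β = d · √n - z_{α/2}
z_β = 0.15 · √125 - 1.645
z_β = 0.15 · 11.180 - 1.645
z_β = 0.032

Power = Φ(z_β) = Φ(0.032) ≈ 0.513

Effect size d = 0.15 is very small by Cohen's convention (0.2/0.5/0.8).

Threshold: power ≥ 0.80 is conventionally adequate.
Power ≈ 0.51 → the study is underpowered (power < 0.80).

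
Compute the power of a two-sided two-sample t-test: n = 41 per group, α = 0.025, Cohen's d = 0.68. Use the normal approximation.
Power ≈ 0.80

Power calculation (two-sample t-test, normal approximation):
z_β = d · √(n/2) - z_{α/2}
z_β = 0.68 · √(41/2) - 2.241
z_β = 0.68 · 4.528 - 2.241
z_β = 0.837

Power = Φ(z_β) = Φ(0.837) ≈ 0.799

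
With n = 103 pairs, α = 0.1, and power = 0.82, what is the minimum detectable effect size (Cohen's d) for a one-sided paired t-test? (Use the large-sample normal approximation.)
d ≈ 0.22

Minimum detectable effect (paired t-test, normal approximation):
d = (z_α + z_β) / √n
d = (1.282 + 0.915) / √103
d = 2.197 / 10.149
d ≈ 0.22

By Cohen's convention (0.2 small / 0.5 medium / 0.8 large): small effect.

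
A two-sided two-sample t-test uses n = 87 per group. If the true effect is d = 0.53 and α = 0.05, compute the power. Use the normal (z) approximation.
Power ≈ 0.94

Power calculation (two-sample t-test, normal approximation):
z_β = d · √(n/2) - z_{α/2}
z_β = 0.53 · √(87/2) - 1.960
z_β = 0.53 · 6.595 - 1.960
z_β = 1.536

Power = Φ(z_β) = Φ(1.536) ≈ 0.938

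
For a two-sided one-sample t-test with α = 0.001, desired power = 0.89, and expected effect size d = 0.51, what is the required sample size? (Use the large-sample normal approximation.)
n = 79

Sample size formula (one-sample t-test, normal approximation):
n = ((z_{α/2} + z_β) / d)²

z_{α/2} = 3.291 (for α = 0.001, two-sided)
z_β = 1.227 (for power = 0.89)
d = 0.51

n = ((3.291 + 1.227) / 0.51)²
n = (8.859)²
n ≈ 78.48
Round up to the next whole number: n = 79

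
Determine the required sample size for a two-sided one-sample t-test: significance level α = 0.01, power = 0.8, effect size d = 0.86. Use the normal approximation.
n = 16

Sample size formula (one-sample t-test, normal approximation):
n = ((z_{α/2} + z_β) / d)²

z_{α/2} = 2.576 (for α = 0.01, two-sided)
z_β = 0.842 (for power = 0.8)
d = 0.86

n = ((2.576 + 0.842) / 0.86)²
n = (3.974)²
n ≈ 15.79
Round up to the next whole number: n = 16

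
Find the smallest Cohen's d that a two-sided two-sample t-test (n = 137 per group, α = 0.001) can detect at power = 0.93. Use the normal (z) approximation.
d ≈ 0.58

Minimum detectable effect (two-sample t-test, normal approximation):
d = (z_{α/2} + z_β) / √(n/2)
d = (3.291 + 1.476) / √(137/2)
d = 4.766 / 8.276
d ≈ 0.58

By Cohen's convention (0.2 small / 0.5 medium / 0.8 large): medium effect.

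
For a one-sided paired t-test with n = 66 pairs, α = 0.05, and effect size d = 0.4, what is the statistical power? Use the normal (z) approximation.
Power ≈ 0.95

Power calculation (paired t-test, normal approximation):
z_β = d · √n - z_α
z_β = 0.4 · √66 - 1.645
z_β = 0.4 · 8.124 - 1.645
z_β = 1.605

Power = Φ(z_β) = Φ(1.605) ≈ 0.946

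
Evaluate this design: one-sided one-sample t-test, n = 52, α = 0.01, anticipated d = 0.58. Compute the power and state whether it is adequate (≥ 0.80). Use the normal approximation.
Power ≈ 0.97; the study is adequately powered (power ≥ 0.80)

Power calculation (one-sample t-test, normal approximation):
z_β = d · √n - z_α
z_β = 0.58 · √52 - 2.326
z_β = 0.58 · 7.211 - 2.326
z_β = 1.856

Power = Φ(z_β) = Φ(1.856) ≈ 0.968

Effect size d = 0.58 is medium by Cohen's convention (0.2/0.5/0.8).

Threshold: power ≥ 0.80 is conventionally adequate.
Power ≈ 0.97 → the study is adequately powered (power ≥ 0.80).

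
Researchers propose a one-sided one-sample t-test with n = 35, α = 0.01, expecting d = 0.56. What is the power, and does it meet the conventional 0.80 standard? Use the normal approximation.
Power ≈ 0.84; the study is adequately powered (power ≥ 0.80)

Power calculation (one-sample t-test, normal approximation):
z_β = d · √n - z_α
z_β = 0.56 · √35 - 2.326
z_β = 0.56 · 5.916 - 2.326
z_β = 0.987

Power = Φ(z_β) = Φ(0.987) ≈ 0.838

Effect size d = 0.56 is medium by Cohen's convention (0.2/0.5/0.8).

Threshold: power ≥ 0.80 is conventionally adequate.
Power ≈ 0.84 → the study is adequately powered (power ≥ 0.80).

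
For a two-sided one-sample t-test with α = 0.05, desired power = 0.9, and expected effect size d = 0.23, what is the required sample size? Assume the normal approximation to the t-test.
n = 199

Sample size formula (one-sample t-test, normal approximation):
n = ((z_{α/2} + z_β) / d)²

z_{α/2} = 1.960 (for α = 0.05, two-sided)
z_β = 1.282 (for power = 0.9)
d = 0.23

n = ((1.960 + 1.282) / 0.23)²
n = (14.096)²
n ≈ 198.70
Round up to the next whole number: n = 199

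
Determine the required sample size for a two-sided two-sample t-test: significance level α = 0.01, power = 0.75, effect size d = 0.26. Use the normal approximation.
n = 313 per group

Sample size formula (two-sample t-test, normal approximation):
n = 2 · ((z_{α/2} + z_β) / d)²

z_{α/2} = 2.576 (for α = 0.01, two-sided)
z_β = 0.674 (for power = 0.75)
d = 0.26

n = 2 · ((2.576 + 0.674) / 0.26)²
n = 2 · (12.500)²
n ≈ 312.50
Round up to the next whole number: n = 313 per group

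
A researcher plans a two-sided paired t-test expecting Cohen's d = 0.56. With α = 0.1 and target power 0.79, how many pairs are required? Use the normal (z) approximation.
n = 20 pairs

Sample size formula (paired t-test, normal approximation):
n = ((z_{α/2} + z_β) / d)²

z_{α/2} = 1.645 (for α = 0.1, two-sided)
z_β = 0.806 (for power = 0.79)
d = 0.56

n = ((1.645 + 0.806) / 0.56)²
n = (4.377)²
n ≈ 19.16
Round up to the next whole number: n = 20 pairs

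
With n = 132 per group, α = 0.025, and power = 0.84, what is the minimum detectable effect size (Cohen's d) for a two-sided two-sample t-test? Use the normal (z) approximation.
d ≈ 0.40

Minimum detectable effect (two-sample t-test, normal approximation):
d = (z_{α/2} + z_β) / √(n/2)
d = (2.241 + 0.994) / √(132/2)
d = 3.236 / 8.124
d ≈ 0.40

By Cohen's convention (0.2 small / 0.5 medium / 0.8 large): small effect.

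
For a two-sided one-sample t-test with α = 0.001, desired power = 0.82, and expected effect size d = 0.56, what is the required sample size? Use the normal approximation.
n = 57

Sample size formula (one-sample t-test, normal approximation):
n = ((z_{α/2} + z_β) / d)²

z_{α/2} = 3.291 (for α = 0.001, two-sided)
z_β = 0.915 (for power = 0.82)
d = 0.56

n = ((3.291 + 0.915) / 0.56)²
n = (7.511)²
n ≈ 56.42
Round up to the next whole number: n = 57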